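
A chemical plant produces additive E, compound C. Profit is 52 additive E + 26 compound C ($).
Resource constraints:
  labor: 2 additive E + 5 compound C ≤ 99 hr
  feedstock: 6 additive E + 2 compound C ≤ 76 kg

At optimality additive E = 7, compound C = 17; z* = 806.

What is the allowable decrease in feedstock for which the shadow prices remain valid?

36.4

Binding constraints: labor, feedstock. The basis is B = [[2,5],[6,2]] with det -26.
Per unit decrease in feedstock, x* moves by d = (-0.1923, 0.0769).
The basis stays optimal until additive E reaches 0; allowable decrease = 36.4 kg.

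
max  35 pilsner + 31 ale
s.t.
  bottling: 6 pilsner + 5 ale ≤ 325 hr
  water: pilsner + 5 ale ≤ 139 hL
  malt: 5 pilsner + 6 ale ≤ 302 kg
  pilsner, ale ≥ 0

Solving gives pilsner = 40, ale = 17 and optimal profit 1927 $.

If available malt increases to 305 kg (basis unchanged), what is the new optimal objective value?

Binding: bottling and malt. Non-binding: water (14 unused).
Slack constraints have shadow price 0 (complementary slackness).
Dual feasibility on the basic columns requires 6·y_bottling + 5·y_malt = 35, 5·y_bottling + 6·y_malt = 31.
Solving: y_bottling = 5, y_malt = 1.
Δz = y_malt·Δb = 1 × (3) = 3, so new z* = 1927 + 3 = 1930.

1930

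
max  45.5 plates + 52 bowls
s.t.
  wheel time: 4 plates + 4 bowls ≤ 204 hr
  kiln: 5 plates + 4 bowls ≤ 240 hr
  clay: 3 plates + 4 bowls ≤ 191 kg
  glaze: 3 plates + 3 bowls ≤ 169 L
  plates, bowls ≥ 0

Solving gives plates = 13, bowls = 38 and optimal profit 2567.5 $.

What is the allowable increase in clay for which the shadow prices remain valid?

13

Binding constraints: wheel time, clay. The basis is B = [[4,4],[3,4]] with det 4.
Per unit increase in clay, x* moves by d = (-1, 1).
The basis stays optimal until plates reaches 0; allowable increase = 13 kg.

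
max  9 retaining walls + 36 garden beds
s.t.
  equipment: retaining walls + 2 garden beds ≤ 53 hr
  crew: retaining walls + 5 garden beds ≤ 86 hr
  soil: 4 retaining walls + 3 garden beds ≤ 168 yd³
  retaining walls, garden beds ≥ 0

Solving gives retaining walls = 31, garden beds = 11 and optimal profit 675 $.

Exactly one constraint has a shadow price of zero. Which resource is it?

equipment: 53/53 (binding)
crew: 86/86 (binding)
soil: 157/168 (slack 11)
By complementary slackness, a constraint with positive slack has shadow price 0 → soil.

soil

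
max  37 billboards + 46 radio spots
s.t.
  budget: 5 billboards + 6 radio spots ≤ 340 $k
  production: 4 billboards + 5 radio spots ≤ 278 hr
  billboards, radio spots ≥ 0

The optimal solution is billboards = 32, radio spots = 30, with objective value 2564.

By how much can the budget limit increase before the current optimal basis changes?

7.5

Binding constraints: budget, production. The basis is B = [[5,6],[4,5]] with det 1.
Per unit increase in budget, x* moves by d = (5, -4).
The basis stays optimal until radio spots reaches 0; allowable increase = 7.5 $k.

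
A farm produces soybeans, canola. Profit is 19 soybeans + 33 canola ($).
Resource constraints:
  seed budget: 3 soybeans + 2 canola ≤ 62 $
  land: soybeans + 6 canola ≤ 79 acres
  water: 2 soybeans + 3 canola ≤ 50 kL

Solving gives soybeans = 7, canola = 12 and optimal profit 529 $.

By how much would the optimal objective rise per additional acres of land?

At the optimum: seed budget uses 45 of 62 (slack = 17); land uses 79 of 79 (binding); water uses 50 of 50 (binding).
By complementary slackness, y = 0 for the non-binding constraint.
From A_Bᵀ y = c: 1·y_land + 2·y_water = 19; 6·y_land + 3·y_water = 33.
This yields shadow prices y_land = 1, y_water = 9.
Shadow price of land = 1.

1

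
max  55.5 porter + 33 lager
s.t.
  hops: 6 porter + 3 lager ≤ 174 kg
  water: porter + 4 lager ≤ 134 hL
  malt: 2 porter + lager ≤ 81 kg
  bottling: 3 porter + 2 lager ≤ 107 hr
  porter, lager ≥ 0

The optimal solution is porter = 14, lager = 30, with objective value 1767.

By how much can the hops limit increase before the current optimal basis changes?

10.5

Binding constraints: hops, water. The basis is B = [[6,3],[1,4]] with det 21.
Per unit increase in hops, x* moves by d = (0.1905, -0.0476).
The basis stays optimal until bottling becomes binding; allowable increase = 10.5 kg.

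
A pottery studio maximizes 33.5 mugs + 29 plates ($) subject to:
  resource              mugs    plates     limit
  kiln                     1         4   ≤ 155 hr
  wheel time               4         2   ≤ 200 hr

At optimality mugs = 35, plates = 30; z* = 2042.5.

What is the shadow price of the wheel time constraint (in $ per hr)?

At the optimum: kiln uses 155 of 155 (binding); wheel time uses 200 of 200 (binding).
From A_Bᵀ y = c: 1·y_kiln + 4·y_wheel time = 33.5; 4·y_kiln + 2·y_wheel time = 29.
Solving: y_kiln = 3.5, y_wheel time = 7.5.
Shadow price of wheel time = 7.5.

7.5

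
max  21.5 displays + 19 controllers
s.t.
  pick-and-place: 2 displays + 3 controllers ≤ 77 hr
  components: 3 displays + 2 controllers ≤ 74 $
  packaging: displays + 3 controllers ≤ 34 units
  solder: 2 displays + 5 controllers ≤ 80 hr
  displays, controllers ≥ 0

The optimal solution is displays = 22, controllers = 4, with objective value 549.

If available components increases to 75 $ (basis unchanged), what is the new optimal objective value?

555.5

Check each constraint at x*: pick-and-place 56/77 (slack 21); components 74/74 (tight); packaging 34/34 (tight); solder 64/80 (slack 16).
Since pick-and-place, solder are not tight, their duals are 0.
The binding rows give the dual system: 3·y_components + 1·y_packaging = 21.5 and 2·y_components + 3·y_packaging = 19.
Solving: y_components = 6.5, y_packaging = 2.
Δz = y_components·Δb = 6.5 × (1) = 6.5, so new z* = 549 + 6.5 = 555.5.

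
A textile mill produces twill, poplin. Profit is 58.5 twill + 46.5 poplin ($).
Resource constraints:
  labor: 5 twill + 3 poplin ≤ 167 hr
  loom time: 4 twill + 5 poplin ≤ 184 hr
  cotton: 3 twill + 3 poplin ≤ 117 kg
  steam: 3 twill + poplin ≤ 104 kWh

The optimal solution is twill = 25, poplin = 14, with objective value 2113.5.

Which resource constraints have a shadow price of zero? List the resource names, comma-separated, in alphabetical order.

labor: 167/167 (binding)
loom time: 170/184 (slack 14)
cotton: 117/117 (binding)
steam: 89/104 (slack 15)
By complementary slackness, a constraint with positive slack has shadow price 0 → loom time, steam.

loom time, steam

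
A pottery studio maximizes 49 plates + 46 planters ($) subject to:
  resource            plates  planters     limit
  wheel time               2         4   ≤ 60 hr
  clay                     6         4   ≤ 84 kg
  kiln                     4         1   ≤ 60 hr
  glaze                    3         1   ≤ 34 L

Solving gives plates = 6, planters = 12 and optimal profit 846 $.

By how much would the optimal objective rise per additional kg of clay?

Binding: wheel time and clay. Non-binding: kiln (24 unused), glaze (4 unused).
Since kiln, glaze are not tight, their duals are 0.
The binding rows give the dual system: 2·y_wheel time + 6·y_clay = 49 and 4·y_wheel time + 4·y_clay = 46.
Solving: y_wheel time = 5, y_clay = 6.5.
Shadow price of clay = 6.5.

6.5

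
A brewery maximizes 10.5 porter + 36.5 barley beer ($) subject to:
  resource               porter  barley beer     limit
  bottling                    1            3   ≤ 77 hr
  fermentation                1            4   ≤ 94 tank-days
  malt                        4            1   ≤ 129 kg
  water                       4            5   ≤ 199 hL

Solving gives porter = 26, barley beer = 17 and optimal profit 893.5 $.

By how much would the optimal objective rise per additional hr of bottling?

5.5

Check each constraint at x*: bottling 77/77 (tight); fermentation 94/94 (tight); malt 121/129 (slack 8); water 189/199 (slack 10).
Slack constraints have shadow price 0 (complementary slackness).
Dual feasibility on the basic columns requires 1·y_bottling + 1·y_fermentation = 10.5, 3·y_bottling + 4·y_fermentation = 36.5.
This yields shadow prices y_bottling = 5.5, y_fermentation = 5.
Shadow price of bottling = 5.5.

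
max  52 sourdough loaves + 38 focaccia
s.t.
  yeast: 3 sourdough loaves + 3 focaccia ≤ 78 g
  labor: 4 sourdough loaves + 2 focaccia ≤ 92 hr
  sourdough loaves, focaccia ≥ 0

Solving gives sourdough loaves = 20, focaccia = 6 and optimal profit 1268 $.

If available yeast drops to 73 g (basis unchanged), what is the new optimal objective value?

1228

At the optimum: yeast uses 78 of 78 (binding); labor uses 92 of 92 (binding).
From A_Bᵀ y = c: 3·y_yeast + 4·y_labor = 52; 3·y_yeast + 2·y_labor = 38.
Solving: y_yeast = 8, y_labor = 7.
Δz = y_yeast·Δb = 8 × (-5) = -40, so new z* = 1268 − 40 = 1228.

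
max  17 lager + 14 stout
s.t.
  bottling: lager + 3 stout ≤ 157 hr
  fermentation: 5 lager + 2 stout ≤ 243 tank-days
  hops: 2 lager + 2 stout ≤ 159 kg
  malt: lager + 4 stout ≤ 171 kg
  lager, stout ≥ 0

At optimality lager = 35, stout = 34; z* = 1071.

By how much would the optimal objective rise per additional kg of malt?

Check each constraint at x*: bottling 137/157 (slack 20); fermentation 243/243 (tight); hops 138/159 (slack 21); malt 171/171 (tight).
Slack constraints have shadow price 0 (complementary slackness).
From A_Bᵀ y = c: 5·y_fermentation + 1·y_malt = 17; 2·y_fermentation + 4·y_malt = 14.
→ y_fermentation = 3 and y_malt = 2.
Shadow price of malt = 2.

2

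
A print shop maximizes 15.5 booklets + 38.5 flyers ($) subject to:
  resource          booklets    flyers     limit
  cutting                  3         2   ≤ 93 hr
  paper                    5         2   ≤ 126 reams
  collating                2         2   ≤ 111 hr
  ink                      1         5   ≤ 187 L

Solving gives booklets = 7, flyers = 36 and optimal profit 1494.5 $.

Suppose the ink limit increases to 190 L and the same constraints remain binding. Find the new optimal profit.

1514

Binding: cutting and ink. Non-binding: paper (19 unused), collating (25 unused).
Slack constraints have shadow price 0 (complementary slackness).
Dual feasibility on the basic columns requires 3·y_cutting + 1·y_ink = 15.5, 2·y_cutting + 5·y_ink = 38.5.
→ y_cutting = 3 and y_ink = 6.5.
Δz = y_ink·Δb = 6.5 × (3) = 19.5, so new z* = 1494.5 + 19.5 = 1514.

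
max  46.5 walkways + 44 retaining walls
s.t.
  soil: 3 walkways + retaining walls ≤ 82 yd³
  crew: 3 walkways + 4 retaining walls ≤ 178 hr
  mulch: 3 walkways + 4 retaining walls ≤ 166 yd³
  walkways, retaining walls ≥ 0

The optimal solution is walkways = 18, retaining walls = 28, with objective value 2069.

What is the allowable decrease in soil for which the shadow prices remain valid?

Binding constraints: soil, mulch. The basis is B = [[3,1],[3,4]] with det 9.
Per unit decrease in soil, x* moves by d = (-0.4444, 0.3333).
The basis stays optimal until walkways reaches 0; allowable decrease = 40.5 yd³.

40.5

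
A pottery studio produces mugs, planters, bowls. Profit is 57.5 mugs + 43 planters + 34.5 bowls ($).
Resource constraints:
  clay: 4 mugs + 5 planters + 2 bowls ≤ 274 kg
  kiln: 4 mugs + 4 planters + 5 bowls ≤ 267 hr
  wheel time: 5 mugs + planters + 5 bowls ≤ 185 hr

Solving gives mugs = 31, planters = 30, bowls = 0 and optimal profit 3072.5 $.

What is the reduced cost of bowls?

-8

At the optimum: clay uses 274 of 274 (binding); kiln uses 244 of 267 (slack = 23); wheel time uses 185 of 185 (binding).
Since kiln is not tight, its dual is 0.
Dual feasibility on the basic columns requires 4·y_clay + 5·y_wheel time = 57.5, 5·y_clay + 1·y_wheel time = 43.
This yields shadow prices y_clay = 7.5, y_wheel time = 5.5.
Reduced cost of bowls: c₃ − yᵀa₃ = 34.5 − (7.5·2 + 5.5·5) = 34.5 − 42.5 = -8.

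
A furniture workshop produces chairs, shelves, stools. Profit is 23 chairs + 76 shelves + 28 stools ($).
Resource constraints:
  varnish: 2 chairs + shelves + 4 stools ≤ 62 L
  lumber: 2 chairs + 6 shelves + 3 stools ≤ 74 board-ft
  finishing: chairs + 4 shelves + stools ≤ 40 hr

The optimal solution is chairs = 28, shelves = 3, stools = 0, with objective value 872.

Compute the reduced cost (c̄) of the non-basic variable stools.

At the optimum: varnish uses 59 of 62 (slack = 3); lumber uses 74 of 74 (binding); finishing uses 40 of 40 (binding).
Slack constraints have shadow price 0 (complementary slackness).
The binding rows give the dual system: 2·y_lumber + 1·y_finishing = 23 and 6·y_lumber + 4·y_finishing = 76.
Solving: y_lumber = 8, y_finishing = 7.
Reduced cost of stools: c₃ − yᵀa₃ = 28 − (8·3 + 7·1) = 28 − 31 = -3.

-3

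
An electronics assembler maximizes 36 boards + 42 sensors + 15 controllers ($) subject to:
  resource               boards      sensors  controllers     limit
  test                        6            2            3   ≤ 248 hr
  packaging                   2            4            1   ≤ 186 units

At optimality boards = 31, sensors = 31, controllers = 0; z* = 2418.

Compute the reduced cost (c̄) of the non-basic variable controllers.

At the optimum: test uses 248 of 248 (binding); packaging uses 186 of 186 (binding).
From A_Bᵀ y = c: 6·y_test + 2·y_packaging = 36; 2·y_test + 4·y_packaging = 42.
This yields shadow prices y_test = 3, y_packaging = 9.
Reduced cost of controllers: c₃ − yᵀa₃ = 15 − (3·3 + 9·1) = 15 − 18 = -3.

-3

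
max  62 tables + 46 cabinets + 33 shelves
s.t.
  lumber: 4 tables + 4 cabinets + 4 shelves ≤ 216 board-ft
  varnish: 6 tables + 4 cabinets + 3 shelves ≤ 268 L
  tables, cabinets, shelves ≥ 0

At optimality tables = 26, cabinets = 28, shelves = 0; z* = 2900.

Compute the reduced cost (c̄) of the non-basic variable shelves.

-5

Check each constraint at x*: lumber 216/216 (tight); varnish 268/268 (tight).
From A_Bᵀ y = c: 4·y_lumber + 6·y_varnish = 62; 4·y_lumber + 4·y_varnish = 46.
Solving: y_lumber = 3.5, y_varnish = 8.
Reduced cost of shelves: c₃ − yᵀa₃ = 33 − (3.5·4 + 8·3) = 33 − 38 = -5.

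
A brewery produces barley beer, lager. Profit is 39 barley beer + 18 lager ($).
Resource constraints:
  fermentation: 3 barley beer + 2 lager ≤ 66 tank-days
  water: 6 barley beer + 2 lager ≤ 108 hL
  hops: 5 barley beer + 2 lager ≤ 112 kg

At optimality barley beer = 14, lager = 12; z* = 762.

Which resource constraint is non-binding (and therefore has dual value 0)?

fermentation: 66/66 (binding)
water: 108/108 (binding)
hops: 94/112 (slack 18)
By complementary slackness, a constraint with positive slack has shadow price 0 → hops.

hops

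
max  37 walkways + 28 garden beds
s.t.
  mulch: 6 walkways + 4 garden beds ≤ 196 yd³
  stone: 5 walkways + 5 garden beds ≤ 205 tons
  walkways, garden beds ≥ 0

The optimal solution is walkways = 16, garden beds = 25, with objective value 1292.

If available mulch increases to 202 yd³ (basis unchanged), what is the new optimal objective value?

Both mulch and stone are binding at x*.
The binding rows give the dual system: 6·y_mulch + 5·y_stone = 37 and 4·y_mulch + 5·y_stone = 28.
This yields shadow prices y_mulch = 4.5, y_stone = 2.
Δz = y_mulch·Δb = 4.5 × (6) = 27, so new z* = 1292 + 27 = 1319.

1319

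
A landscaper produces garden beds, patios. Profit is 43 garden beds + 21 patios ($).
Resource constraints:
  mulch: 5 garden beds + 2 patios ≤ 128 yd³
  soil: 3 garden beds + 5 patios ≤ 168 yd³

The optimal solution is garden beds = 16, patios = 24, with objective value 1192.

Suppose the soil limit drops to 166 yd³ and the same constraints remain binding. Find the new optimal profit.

At the optimum: mulch uses 128 of 128 (binding); soil uses 168 of 168 (binding).
From A_Bᵀ y = c: 5·y_mulch + 3·y_soil = 43; 2·y_mulch + 5·y_soil = 21.
Solving: y_mulch = 8, y_soil = 1.
Δz = y_soil·Δb = 1 × (-2) = -2, so new z* = 1192 − 2 = 1190.

1190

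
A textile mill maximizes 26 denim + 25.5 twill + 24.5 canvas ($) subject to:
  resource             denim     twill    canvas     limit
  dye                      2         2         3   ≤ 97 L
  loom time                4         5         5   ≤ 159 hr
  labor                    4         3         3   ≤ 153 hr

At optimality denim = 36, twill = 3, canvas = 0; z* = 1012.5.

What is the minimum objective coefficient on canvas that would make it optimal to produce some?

Check each constraint at x*: dye 78/97 (slack 19); loom time 159/159 (tight); labor 153/153 (tight).
By complementary slackness, y = 0 for the non-binding constraint.
From A_Bᵀ y = c: 4·y_loom time + 4·y_labor = 26; 5·y_loom time + 3·y_labor = 25.5.
This yields shadow prices y_loom time = 3, y_labor = 3.5.
canvas enters the basis when its profit ≥ yᵀa₃ = 3·5 + 3.5·3 = 25.5.

25.5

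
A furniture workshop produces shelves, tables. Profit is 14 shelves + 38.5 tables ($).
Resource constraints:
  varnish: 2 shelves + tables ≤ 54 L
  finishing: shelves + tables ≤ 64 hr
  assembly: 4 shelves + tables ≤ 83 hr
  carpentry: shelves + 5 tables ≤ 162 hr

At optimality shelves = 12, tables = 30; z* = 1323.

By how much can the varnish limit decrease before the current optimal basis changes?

Binding constraints: varnish, carpentry. The basis is B = [[2,1],[1,5]] with det 9.
Per unit decrease in varnish, x* moves by d = (-0.5556, 0.1111).
The basis stays optimal until shelves reaches 0; allowable decrease = 21.6 L.

21.6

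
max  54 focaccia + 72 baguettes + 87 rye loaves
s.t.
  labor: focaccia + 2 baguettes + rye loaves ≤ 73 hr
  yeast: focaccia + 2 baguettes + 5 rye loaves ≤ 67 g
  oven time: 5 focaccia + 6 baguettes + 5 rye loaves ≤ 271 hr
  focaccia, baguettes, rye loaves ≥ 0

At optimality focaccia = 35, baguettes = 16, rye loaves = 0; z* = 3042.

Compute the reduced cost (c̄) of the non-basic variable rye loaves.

-3

Binding: yeast and oven time. Non-binding: labor (6 unused).
By complementary slackness, y = 0 for the non-binding constraint.
Dual feasibility on the basic columns requires 1·y_yeast + 5·y_oven time = 54, 2·y_yeast + 6·y_oven time = 72.
Solving: y_yeast = 9, y_oven time = 9.
Reduced cost of rye loaves: c₃ − yᵀa₃ = 87 − (9·5 + 9·5) = 87 − 90 = -3.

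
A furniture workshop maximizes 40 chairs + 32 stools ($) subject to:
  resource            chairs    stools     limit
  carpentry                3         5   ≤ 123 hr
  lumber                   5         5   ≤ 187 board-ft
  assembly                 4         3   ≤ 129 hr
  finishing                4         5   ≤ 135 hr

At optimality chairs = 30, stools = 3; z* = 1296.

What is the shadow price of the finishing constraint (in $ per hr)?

Check each constraint at x*: carpentry 105/123 (slack 18); lumber 165/187 (slack 22); assembly 129/129 (tight); finishing 135/135 (tight).
Slack constraints have shadow price 0 (complementary slackness).
Dual feasibility on the basic columns requires 4·y_assembly + 4·y_finishing = 40, 3·y_assembly + 5·y_finishing = 32.
→ y_assembly = 9 and y_finishing = 1.
Shadow price of finishing = 1.

1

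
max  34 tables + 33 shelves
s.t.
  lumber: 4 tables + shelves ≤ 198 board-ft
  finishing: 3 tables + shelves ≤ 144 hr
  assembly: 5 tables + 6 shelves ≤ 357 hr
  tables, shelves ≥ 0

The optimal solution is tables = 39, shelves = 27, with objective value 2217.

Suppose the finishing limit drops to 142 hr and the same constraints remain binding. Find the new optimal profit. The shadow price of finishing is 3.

Δb = -2, so new z* = 2217 + (3)·(-2) = 2217 − 6 = 2211.

2211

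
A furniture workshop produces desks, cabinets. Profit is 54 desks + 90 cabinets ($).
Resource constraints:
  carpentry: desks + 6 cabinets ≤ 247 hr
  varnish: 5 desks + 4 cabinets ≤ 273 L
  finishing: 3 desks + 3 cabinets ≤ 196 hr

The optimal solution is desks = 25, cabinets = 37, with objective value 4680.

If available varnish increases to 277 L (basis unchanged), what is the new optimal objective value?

Binding: carpentry and varnish. Non-binding: finishing (10 unused).
By complementary slackness, y = 0 for the non-binding constraint.
The binding rows give the dual system: 1·y_carpentry + 5·y_varnish = 54 and 6·y_carpentry + 4·y_varnish = 90.
This yields shadow prices y_carpentry = 9, y_varnish = 9.
Δz = y_varnish·Δb = 9 × (4) = 36, so new z* = 4680 + 36 = 4716.

4716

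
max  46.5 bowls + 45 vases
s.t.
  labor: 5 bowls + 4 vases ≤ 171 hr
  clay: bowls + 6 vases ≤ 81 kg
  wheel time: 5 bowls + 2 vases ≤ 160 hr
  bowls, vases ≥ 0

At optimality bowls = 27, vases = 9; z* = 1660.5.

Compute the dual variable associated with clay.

Check each constraint at x*: labor 171/171 (tight); clay 81/81 (tight); wheel time 153/160 (slack 7).
Slack constraints have shadow price 0 (complementary slackness).
The binding rows give the dual system: 5·y_labor + 1·y_clay = 46.5 and 4·y_labor + 6·y_clay = 45.
→ y_labor = 9 and y_clay = 1.5.
Shadow price of clay = 1.5.

1.5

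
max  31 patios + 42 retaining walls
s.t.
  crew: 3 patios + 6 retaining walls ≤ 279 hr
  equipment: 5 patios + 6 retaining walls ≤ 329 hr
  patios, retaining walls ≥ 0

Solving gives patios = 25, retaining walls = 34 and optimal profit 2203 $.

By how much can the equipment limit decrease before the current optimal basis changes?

50

Binding constraints: crew, equipment. The basis is B = [[3,6],[5,6]] with det -12.
Per unit decrease in equipment, x* moves by d = (-0.5, 0.25).
The basis stays optimal until patios reaches 0; allowable decrease = 50 hr.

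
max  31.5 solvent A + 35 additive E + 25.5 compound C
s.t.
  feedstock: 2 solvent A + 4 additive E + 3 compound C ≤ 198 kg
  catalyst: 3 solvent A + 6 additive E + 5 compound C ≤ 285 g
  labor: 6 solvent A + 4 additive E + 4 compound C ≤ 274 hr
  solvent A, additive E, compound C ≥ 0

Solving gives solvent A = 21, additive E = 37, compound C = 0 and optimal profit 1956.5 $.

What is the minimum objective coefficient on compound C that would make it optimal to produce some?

Binding: catalyst and labor. Non-binding: feedstock (8 unused).
By complementary slackness, y = 0 for the non-binding constraint.
Dual feasibility on the basic columns requires 3·y_catalyst + 6·y_labor = 31.5, 6·y_catalyst + 4·y_labor = 35.
Solving: y_catalyst = 3.5, y_labor = 3.5.
compound C enters the basis when its profit ≥ yᵀa₃ = 3.5·5 + 3.5·4 = 31.5.

31.5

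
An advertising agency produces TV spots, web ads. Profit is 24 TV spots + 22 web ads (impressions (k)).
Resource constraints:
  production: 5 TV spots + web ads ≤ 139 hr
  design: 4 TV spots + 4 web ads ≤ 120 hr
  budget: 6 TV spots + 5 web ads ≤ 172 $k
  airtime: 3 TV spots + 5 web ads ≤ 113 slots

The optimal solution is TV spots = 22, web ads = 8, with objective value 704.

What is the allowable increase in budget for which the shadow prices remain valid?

Binding constraints: design, budget. The basis is B = [[4,4],[6,5]] with det -4.
Per unit increase in budget, x* moves by d = (1, -1).
The basis stays optimal until production becomes binding; allowable increase = 5.25 $k.

5.25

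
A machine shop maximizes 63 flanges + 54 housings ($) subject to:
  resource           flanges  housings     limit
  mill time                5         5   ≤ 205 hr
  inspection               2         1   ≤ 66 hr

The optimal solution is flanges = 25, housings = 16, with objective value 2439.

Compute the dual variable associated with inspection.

9

Both mill time and inspection are binding at x*.
From A_Bᵀ y = c: 5·y_mill time + 2·y_inspection = 63; 5·y_mill time + 1·y_inspection = 54.
Solving: y_mill time = 9, y_inspection = 9.
Shadow price of inspection = 9.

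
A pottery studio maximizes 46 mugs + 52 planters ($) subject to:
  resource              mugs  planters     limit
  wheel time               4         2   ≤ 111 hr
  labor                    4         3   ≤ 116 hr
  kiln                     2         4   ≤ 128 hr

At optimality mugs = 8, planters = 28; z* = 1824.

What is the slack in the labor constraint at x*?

0

labor used = 4·8 + 3·28 = 116; slack = 116 − 116 = 0.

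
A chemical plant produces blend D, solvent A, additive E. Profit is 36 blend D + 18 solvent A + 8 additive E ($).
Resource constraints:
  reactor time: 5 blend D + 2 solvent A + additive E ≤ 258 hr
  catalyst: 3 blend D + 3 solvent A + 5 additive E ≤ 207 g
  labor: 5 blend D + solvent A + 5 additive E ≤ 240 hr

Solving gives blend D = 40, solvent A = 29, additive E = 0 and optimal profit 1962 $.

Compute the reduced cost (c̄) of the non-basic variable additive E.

-8

Check each constraint at x*: reactor time 258/258 (tight); catalyst 207/207 (tight); labor 229/240 (slack 11).
By complementary slackness, y = 0 for the non-binding constraint.
The binding rows give the dual system: 5·y_reactor time + 3·y_catalyst = 36 and 2·y_reactor time + 3·y_catalyst = 18.
This yields shadow prices y_reactor time = 6, y_catalyst = 2.
Reduced cost of additive E: c₃ − yᵀa₃ = 8 − (6·1 + 2·5) = 8 − 16 = -8.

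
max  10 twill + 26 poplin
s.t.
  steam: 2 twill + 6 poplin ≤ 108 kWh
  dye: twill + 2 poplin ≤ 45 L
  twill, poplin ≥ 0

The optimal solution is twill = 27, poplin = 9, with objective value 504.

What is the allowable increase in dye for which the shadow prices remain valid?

Binding constraints: steam, dye. The basis is B = [[2,6],[1,2]] with det -2.
Per unit increase in dye, x* moves by d = (3, -1).
The basis stays optimal until poplin reaches 0; allowable increase = 9 L.

9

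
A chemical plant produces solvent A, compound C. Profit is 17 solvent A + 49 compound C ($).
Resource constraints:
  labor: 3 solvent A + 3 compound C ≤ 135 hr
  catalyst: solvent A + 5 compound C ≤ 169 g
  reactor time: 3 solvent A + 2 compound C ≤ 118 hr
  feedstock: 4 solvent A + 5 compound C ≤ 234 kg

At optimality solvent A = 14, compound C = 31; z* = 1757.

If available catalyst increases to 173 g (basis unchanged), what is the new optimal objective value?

Check each constraint at x*: labor 135/135 (tight); catalyst 169/169 (tight); reactor time 104/118 (slack 14); feedstock 211/234 (slack 23).
Slack constraints have shadow price 0 (complementary slackness).
Dual feasibility on the basic columns requires 3·y_labor + 1·y_catalyst = 17, 3·y_labor + 5·y_catalyst = 49.
Solving: y_labor = 3, y_catalyst = 8.
Δz = y_catalyst·Δb = 8 × (4) = 32, so new z* = 1757 + 32 = 1789.

1789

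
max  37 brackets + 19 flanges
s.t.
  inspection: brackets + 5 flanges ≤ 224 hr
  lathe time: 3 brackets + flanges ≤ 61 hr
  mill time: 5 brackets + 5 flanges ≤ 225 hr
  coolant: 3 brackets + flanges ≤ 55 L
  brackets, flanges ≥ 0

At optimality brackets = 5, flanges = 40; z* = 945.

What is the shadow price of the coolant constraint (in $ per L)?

9

Binding: mill time and coolant. Non-binding: inspection (19 unused), lathe time (6 unused).
By complementary slackness, y = 0 for the non-binding constraints.
From A_Bᵀ y = c: 5·y_mill time + 3·y_coolant = 37; 5·y_mill time + 1·y_coolant = 19.
This yields shadow prices y_mill time = 2, y_coolant = 9.
Shadow price of coolant = 9.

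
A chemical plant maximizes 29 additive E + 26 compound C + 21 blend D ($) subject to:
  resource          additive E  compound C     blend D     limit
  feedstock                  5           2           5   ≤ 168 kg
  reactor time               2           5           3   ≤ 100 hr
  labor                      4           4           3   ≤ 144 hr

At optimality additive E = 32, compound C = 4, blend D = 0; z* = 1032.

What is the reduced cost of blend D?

Binding: feedstock and labor. Non-binding: reactor time (16 unused).
Slack constraints have shadow price 0 (complementary slackness).
The binding rows give the dual system: 5·y_feedstock + 4·y_labor = 29 and 2·y_feedstock + 4·y_labor = 26.
Solving: y_feedstock = 1, y_labor = 6.
Reduced cost of blend D: c₃ − yᵀa₃ = 21 − (1·5 + 6·3) = 21 − 23 = -2.

-2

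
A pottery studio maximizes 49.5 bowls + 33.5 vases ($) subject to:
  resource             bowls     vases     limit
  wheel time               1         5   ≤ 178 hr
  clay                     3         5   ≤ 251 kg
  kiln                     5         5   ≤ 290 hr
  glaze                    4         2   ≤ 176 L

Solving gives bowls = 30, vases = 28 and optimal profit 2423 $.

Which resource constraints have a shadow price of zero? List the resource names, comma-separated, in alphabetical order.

wheel time: 170/178 (slack 8)
clay: 230/251 (slack 21)
kiln: 290/290 (binding)
glaze: 176/176 (binding)
By complementary slackness, a constraint with positive slack has shadow price 0 → clay, wheel time.

clay, wheel time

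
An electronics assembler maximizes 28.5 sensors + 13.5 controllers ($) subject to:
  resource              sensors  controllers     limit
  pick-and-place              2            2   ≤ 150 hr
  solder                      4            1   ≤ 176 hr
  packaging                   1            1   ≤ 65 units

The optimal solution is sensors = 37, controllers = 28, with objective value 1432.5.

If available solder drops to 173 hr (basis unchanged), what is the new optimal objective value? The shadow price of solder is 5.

1417.5

Δb = -3, so new z* = 1432.5 + (5)·(-3) = 1432.5 − 15 = 1417.5.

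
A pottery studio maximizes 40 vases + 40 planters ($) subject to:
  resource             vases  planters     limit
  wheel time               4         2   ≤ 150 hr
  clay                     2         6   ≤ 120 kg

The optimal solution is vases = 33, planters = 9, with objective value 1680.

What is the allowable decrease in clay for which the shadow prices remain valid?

45

Binding constraints: wheel time, clay. The basis is B = [[4,2],[2,6]] with det 20.
Per unit decrease in clay, x* moves by d = (0.1, -0.2).
The basis stays optimal until planters reaches 0; allowable decrease = 45 kg.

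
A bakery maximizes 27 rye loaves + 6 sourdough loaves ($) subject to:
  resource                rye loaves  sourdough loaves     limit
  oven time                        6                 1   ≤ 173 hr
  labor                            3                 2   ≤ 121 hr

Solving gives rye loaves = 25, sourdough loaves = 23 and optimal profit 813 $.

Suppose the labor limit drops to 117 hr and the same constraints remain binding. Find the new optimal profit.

Check each constraint at x*: oven time 173/173 (tight); labor 121/121 (tight).
The binding rows give the dual system: 6·y_oven time + 3·y_labor = 27 and 1·y_oven time + 2·y_labor = 6.
This yields shadow prices y_oven time = 4, y_labor = 1.
Δz = y_labor·Δb = 1 × (-4) = -4, so new z* = 813 − 4 = 809.

809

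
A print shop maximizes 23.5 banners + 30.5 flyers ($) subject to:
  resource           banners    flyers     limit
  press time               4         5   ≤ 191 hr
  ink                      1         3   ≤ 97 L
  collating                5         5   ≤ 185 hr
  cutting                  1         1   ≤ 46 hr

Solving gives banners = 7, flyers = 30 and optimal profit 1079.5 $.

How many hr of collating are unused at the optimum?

0

collating used = 5·7 + 5·30 = 185; slack = 185 − 185 = 0.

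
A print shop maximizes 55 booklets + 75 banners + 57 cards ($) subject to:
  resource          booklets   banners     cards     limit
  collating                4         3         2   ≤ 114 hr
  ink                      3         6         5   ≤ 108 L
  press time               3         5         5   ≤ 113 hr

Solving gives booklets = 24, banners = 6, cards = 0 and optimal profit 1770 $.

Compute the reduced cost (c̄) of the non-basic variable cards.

-2

Check each constraint at x*: collating 114/114 (tight); ink 108/108 (tight); press time 102/113 (slack 11).
By complementary slackness, y = 0 for the non-binding constraint.
Dual feasibility on the basic columns requires 4·y_collating + 3·y_ink = 55, 3·y_collating + 6·y_ink = 75.
→ y_collating = 7 and y_ink = 9.
Reduced cost of cards: c₃ − yᵀa₃ = 57 − (7·2 + 9·5) = 57 − 59 = -2.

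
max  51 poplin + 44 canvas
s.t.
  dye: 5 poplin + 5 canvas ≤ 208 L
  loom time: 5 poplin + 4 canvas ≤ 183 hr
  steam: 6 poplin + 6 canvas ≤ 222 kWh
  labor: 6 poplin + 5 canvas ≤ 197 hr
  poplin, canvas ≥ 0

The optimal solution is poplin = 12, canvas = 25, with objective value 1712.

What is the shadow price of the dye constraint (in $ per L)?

0

Binding: steam and labor. Non-binding: dye (23 unused), loom time (23 unused).
By complementary slackness, y = 0 for the non-binding constraints.
Dual feasibility on the basic columns requires 6·y_steam + 6·y_labor = 51, 6·y_steam + 5·y_labor = 44.
This yields shadow prices y_steam = 1.5, y_labor = 7.
Shadow price of dye = 0.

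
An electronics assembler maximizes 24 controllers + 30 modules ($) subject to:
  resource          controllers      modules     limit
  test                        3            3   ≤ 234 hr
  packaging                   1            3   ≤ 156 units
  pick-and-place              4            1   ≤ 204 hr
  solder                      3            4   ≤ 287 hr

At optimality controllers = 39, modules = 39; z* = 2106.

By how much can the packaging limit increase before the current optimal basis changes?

28

Binding constraints: test, packaging. The basis is B = [[3,3],[1,3]] with det 6.
Per unit increase in packaging, x* moves by d = (-0.5, 0.5).
The basis stays optimal until solder becomes binding; allowable increase = 28 units.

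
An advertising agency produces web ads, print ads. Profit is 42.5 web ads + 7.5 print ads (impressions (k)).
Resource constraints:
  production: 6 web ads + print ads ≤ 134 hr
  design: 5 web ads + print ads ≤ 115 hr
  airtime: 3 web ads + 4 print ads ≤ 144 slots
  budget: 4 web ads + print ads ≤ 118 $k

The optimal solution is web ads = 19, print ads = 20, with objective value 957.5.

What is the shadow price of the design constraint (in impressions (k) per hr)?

At the optimum: production uses 134 of 134 (binding); design uses 115 of 115 (binding); airtime uses 137 of 144 (slack = 7); budget uses 96 of 118 (slack = 22).
Since airtime, budget are not tight, their duals are 0.
Dual feasibility on the basic columns requires 6·y_production + 5·y_design = 42.5, 1·y_production + 1·y_design = 7.5.
This yields shadow prices y_production = 5, y_design = 2.5.
Shadow price of design = 2.5.

2.5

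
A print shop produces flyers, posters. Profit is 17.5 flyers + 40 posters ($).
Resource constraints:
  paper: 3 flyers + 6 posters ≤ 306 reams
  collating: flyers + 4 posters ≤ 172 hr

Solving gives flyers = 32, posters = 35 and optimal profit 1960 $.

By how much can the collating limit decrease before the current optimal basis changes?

70

Binding constraints: paper, collating. The basis is B = [[3,6],[1,4]] with det 6.
Per unit decrease in collating, x* moves by d = (1, -0.5).
The basis stays optimal until posters reaches 0; allowable decrease = 70 hr.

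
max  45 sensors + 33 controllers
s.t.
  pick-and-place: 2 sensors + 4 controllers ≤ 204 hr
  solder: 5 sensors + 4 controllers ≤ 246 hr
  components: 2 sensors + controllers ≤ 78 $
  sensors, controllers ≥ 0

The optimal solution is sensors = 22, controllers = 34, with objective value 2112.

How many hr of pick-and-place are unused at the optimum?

24

pick-and-place used = 2·22 + 4·34 = 180; slack = 204 − 180 = 24.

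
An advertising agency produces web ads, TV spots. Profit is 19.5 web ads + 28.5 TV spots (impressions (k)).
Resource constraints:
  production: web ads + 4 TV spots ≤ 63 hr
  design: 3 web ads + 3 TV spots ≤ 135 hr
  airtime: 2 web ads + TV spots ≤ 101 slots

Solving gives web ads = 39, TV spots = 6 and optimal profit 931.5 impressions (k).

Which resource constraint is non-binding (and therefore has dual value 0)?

production: 63/63 (binding)
design: 135/135 (binding)
airtime: 84/101 (slack 17)
By complementary slackness, a constraint with positive slack has shadow price 0 → airtime.

airtime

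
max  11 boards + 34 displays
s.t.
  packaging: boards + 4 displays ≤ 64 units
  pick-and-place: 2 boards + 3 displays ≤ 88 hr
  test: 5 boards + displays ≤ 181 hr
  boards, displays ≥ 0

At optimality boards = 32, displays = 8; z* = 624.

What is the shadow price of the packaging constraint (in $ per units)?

7

At the optimum: packaging uses 64 of 64 (binding); pick-and-place uses 88 of 88 (binding); test uses 168 of 181 (slack = 13).
Slack constraints have shadow price 0 (complementary slackness).
The binding rows give the dual system: 1·y_packaging + 2·y_pick-and-place = 11 and 4·y_packaging + 3·y_pick-and-place = 34.
This yields shadow prices y_packaging = 7, y_pick-and-place = 2.
Shadow price of packaging = 7.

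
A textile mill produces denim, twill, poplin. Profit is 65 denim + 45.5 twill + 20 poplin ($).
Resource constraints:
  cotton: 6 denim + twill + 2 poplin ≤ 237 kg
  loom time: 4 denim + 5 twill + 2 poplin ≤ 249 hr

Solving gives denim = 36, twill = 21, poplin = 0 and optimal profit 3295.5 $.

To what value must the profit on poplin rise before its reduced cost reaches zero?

27

At the optimum: cotton uses 237 of 237 (binding); loom time uses 249 of 249 (binding).
From A_Bᵀ y = c: 6·y_cotton + 4·y_loom time = 65; 1·y_cotton + 5·y_loom time = 45.5.
Solving: y_cotton = 5.5, y_loom time = 8.
poplin enters the basis when its profit ≥ yᵀa₃ = 5.5·2 + 8·2 = 27.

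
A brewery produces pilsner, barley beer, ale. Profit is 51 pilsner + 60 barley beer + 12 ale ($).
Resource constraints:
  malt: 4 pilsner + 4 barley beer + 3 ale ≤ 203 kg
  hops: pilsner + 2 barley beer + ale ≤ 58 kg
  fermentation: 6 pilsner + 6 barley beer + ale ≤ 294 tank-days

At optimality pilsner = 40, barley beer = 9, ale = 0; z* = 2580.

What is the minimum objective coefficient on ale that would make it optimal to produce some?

Check each constraint at x*: malt 196/203 (slack 7); hops 58/58 (tight); fermentation 294/294 (tight).
Slack constraints have shadow price 0 (complementary slackness).
Dual feasibility on the basic columns requires 1·y_hops + 6·y_fermentation = 51, 2·y_hops + 6·y_fermentation = 60.
This yields shadow prices y_hops = 9, y_fermentation = 7.
ale enters the basis when its profit ≥ yᵀa₃ = 9·1 + 7·1 = 16.

16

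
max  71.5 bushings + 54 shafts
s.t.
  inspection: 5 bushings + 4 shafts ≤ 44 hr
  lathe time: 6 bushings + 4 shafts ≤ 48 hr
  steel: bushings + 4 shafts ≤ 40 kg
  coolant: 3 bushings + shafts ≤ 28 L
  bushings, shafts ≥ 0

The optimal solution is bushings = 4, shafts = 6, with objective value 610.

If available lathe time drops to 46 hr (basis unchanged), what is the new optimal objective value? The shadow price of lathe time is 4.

602

Δb = -2, so new z* = 610 + (4)·(-2) = 610 − 8 = 602.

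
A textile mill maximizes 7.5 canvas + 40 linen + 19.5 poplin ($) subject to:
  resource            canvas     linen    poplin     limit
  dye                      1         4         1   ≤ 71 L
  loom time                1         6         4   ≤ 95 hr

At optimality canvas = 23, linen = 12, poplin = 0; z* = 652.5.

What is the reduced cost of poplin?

Check each constraint at x*: dye 71/71 (tight); loom time 95/95 (tight).
The binding rows give the dual system: 1·y_dye + 1·y_loom time = 7.5 and 4·y_dye + 6·y_loom time = 40.
Solving: y_dye = 2.5, y_loom time = 5.
Reduced cost of poplin: c₃ − yᵀa₃ = 19.5 − (2.5·1 + 5·4) = 19.5 − 22.5 = -3.

-3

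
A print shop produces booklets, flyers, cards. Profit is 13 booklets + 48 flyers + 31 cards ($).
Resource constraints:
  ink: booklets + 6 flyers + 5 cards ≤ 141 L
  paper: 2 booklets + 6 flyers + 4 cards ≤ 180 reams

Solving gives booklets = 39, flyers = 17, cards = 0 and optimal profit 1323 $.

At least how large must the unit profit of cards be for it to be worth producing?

35

At the optimum: ink uses 141 of 141 (binding); paper uses 180 of 180 (binding).
From A_Bᵀ y = c: 1·y_ink + 2·y_paper = 13; 6·y_ink + 6·y_paper = 48.
Solving: y_ink = 3, y_paper = 5.
cards enters the basis when its profit ≥ yᵀa₃ = 3·5 + 5·4 = 35.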